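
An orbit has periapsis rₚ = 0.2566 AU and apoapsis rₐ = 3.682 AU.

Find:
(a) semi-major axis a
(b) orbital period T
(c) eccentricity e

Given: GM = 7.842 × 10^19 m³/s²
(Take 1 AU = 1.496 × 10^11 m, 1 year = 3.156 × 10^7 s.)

Convert to SI: rₚ = 0.2566 AU = 3.83874e+10 m; rₐ = 3.682 AU = 5.50827e+11 m.
(a) a = (rₚ + rₐ)/2 = (3.83874e+10 + 5.50827e+11)/2 ≈ 2.946e+11 m
(b) With a = (rₚ + rₐ)/2 = 2.94607e+11 m, T = 2π √(a³/GM) = 2π √((2.94607e+11)³/7.842e+19) s ≈ 1.135e+08 s
(c) e = (rₐ − rₚ)/(rₐ + rₚ) = (5.50827e+11 − 3.83874e+10)/(5.50827e+11 + 3.83874e+10) ≈ 0.8697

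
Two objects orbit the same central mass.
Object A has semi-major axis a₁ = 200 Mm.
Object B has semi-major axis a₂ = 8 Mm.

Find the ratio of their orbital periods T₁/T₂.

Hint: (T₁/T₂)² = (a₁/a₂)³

Convert to SI: a₁ = 200 Mm = 2e+08 m; a₂ = 8 Mm = 8e+06 m.
From Kepler's third law, (T₁/T₂)² = (a₁/a₂)³, so T₁/T₂ = (a₁/a₂)^(3/2).
a₁/a₂ = 2e+08 / 8e+06 = 25.
T₁/T₂ = (25)^(3/2) ≈ 125.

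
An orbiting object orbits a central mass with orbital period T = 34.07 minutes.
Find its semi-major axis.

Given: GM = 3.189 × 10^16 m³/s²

Convert to SI: T = 34.07 minutes = 2044.2 s.
Invert Kepler's third law: a = (GM · T² / (4π²))^(1/3).
Substituting T = 2044.2 s and GM = 3.189e+16 m³/s²:
a = (3.189e+16 · (2044.2)² / (4π²))^(1/3) m
a ≈ 1.5e+07 m = 15 Mm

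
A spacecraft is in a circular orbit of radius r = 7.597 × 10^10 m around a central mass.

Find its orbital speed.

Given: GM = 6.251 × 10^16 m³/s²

For a circular orbit, gravity supplies the centripetal force, so v = √(GM / r).
v = √(6.251e+16 / 7.597e+10) m/s ≈ 907.1 m/s = 907.1 m/s.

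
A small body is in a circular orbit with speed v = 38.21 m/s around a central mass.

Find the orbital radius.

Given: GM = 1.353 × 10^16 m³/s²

For a circular orbit, v² = GM / r, so r = GM / v².
r = 1.353e+16 / (38.21)² m ≈ 9.267e+12 m = 9.267 Tm.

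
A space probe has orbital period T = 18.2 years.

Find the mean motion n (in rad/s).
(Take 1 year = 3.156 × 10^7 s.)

Convert to SI: T = 18.2 years = 5.74392e+08 s.
n = 2π / T.
n = 2π / 5.74392e+08 s ≈ 1.094e-08 rad/s.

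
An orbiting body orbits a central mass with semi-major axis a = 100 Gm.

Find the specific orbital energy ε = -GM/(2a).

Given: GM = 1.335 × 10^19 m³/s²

Convert to SI: a = 100 Gm = 1e+11 m.
ε = −GM / (2a).
ε = −1.335e+19 / (2 · 1e+11) J/kg ≈ -6.675e+07 J/kg = -66.75 MJ/kg.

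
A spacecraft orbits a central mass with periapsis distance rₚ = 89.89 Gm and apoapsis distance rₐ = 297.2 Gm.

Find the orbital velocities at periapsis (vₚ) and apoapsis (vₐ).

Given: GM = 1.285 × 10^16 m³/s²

Convert to SI: rₚ = 89.89 Gm = 8.989e+10 m; rₐ = 297.2 Gm = 2.972e+11 m.
Use the vis-viva equation v² = GM(2/r − 1/a) with a = (rₚ + rₐ)/2 = (8.989e+10 + 2.972e+11)/2 = 1.93545e+11 m.
vₚ = √(GM · (2/rₚ − 1/a)) = √(1.285e+16 · (2/8.989e+10 − 1/1.93545e+11)) m/s ≈ 468.5 m/s = 468.5 m/s.
vₐ = √(GM · (2/rₐ − 1/a)) = √(1.285e+16 · (2/2.972e+11 − 1/1.93545e+11)) m/s ≈ 141.7 m/s = 141.7 m/s.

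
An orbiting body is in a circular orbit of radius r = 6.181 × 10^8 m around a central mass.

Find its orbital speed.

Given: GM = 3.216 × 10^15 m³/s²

For a circular orbit, gravity supplies the centripetal force, so v = √(GM / r).
v = √(3.216e+15 / 6.181e+08) m/s ≈ 2281 m/s = 2.281 km/s.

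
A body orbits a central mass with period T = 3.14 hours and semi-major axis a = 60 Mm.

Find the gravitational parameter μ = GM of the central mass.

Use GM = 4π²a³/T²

Convert to SI: T = 3.14 hours = 11304 s; a = 60 Mm = 6e+07 m.
GM = 4π² · a³ / T².
GM = 4π² · (6e+07)³ / (11304)² m³/s² ≈ 6.673e+16 m³/s² = 6.673 × 10^16 m³/s².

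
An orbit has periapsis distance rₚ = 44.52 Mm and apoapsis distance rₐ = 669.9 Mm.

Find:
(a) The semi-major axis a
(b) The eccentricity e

Convert to SI: rₚ = 44.52 Mm = 4.452e+07 m; rₐ = 669.9 Mm = 6.699e+08 m.
(a) a = (rₚ + rₐ) / 2 = (4.452e+07 + 6.699e+08) / 2 ≈ 3.572e+08 m = 357.2 Mm.
(b) e = (rₐ − rₚ) / (rₐ + rₚ) = (6.699e+08 − 4.452e+07) / (6.699e+08 + 4.452e+07) ≈ 0.8754.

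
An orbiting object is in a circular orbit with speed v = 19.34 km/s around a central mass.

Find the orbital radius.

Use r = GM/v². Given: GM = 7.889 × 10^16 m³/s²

Convert to SI: v = 19.34 km/s = 19340 m/s.
For a circular orbit, v² = GM / r, so r = GM / v².
r = 7.889e+16 / (19340)² m ≈ 2.109e+08 m = 210.9 Mm.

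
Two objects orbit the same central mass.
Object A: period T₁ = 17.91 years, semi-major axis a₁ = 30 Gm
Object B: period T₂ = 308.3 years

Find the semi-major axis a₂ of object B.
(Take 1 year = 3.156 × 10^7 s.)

Convert to SI: T₁ = 17.91 years = 5.6524e+08 s; a₁ = 30 Gm = 3e+10 m; T₂ = 308.3 years = 9.72995e+09 s.
Kepler's third law: (T₁/T₂)² = (a₁/a₂)³ ⇒ a₂ = a₁ · (T₂/T₁)^(2/3).
T₂/T₁ = 9.72995e+09 / 5.6524e+08 = 17.2138.
a₂ = 3e+10 · (17.2138)^(2/3) m ≈ 2e+11 m = 200 Gm.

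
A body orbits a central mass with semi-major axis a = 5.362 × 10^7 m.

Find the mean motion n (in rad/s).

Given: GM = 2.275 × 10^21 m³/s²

n = √(GM / a³).
n = √(2.275e+21 / (5.362e+07)³) rad/s ≈ 0.1215 rad/s.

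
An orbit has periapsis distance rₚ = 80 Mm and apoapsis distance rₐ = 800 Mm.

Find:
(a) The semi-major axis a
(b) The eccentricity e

Convert to SI: rₚ = 80 Mm = 8e+07 m; rₐ = 800 Mm = 8e+08 m.
(a) a = (rₚ + rₐ) / 2 = (8e+07 + 8e+08) / 2 ≈ 4.4e+08 m = 440 Mm.
(b) e = (rₐ − rₚ) / (rₐ + rₚ) = (8e+08 − 8e+07) / (8e+08 + 8e+07) ≈ 0.8182.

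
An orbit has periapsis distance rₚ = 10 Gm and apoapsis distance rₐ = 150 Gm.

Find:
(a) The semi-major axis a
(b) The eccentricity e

Convert to SI: rₚ = 10 Gm = 1e+10 m; rₐ = 150 Gm = 1.5e+11 m.
(a) a = (rₚ + rₐ) / 2 = (1e+10 + 1.5e+11) / 2 ≈ 8e+10 m = 80 Gm.
(b) e = (rₐ − rₚ) / (rₐ + rₚ) = (1.5e+11 − 1e+10) / (1.5e+11 + 1e+10) ≈ 0.875.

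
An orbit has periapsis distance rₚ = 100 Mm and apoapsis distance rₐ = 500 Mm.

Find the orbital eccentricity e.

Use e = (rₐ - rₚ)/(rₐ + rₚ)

Convert to SI: rₚ = 100 Mm = 1e+08 m; rₐ = 500 Mm = 5e+08 m.
e = (rₐ − rₚ) / (rₐ + rₚ).
e = (5e+08 − 1e+08) / (5e+08 + 1e+08) = 4e+08 / 6e+08 ≈ 0.6667.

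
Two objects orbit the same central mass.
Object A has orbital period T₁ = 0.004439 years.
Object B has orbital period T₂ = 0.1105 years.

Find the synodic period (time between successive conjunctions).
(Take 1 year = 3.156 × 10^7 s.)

Convert to SI: T₁ = 0.004439 years = 140095 s; T₂ = 0.1105 years = 3.48738e+06 s.
T_syn = |T₁ · T₂ / (T₁ − T₂)|.
T_syn = |140095 · 3.48738e+06 / (140095 − 3.48738e+06)| s ≈ 1.46e+05 s = 0.004625 years.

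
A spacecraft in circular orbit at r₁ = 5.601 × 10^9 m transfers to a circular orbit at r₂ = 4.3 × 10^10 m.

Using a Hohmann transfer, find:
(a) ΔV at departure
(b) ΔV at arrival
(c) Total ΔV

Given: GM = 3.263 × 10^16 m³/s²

Transfer semi-major axis: a_t = (r₁ + r₂)/2 = (5.601e+09 + 4.3e+10)/2 = 2.43005e+10 m.
Circular speeds: v₁ = √(GM/r₁) = 2413.66 m/s, v₂ = √(GM/r₂) = 871.113 m/s.
Transfer speeds (vis-viva v² = GM(2/r − 1/a_t)): v₁ᵗ = 3210.72 m/s, v₂ᵗ = 418.215 m/s.
(a) ΔV₁ = |v₁ᵗ − v₁| ≈ 797.1 m/s = 797.1 m/s.
(b) ΔV₂ = |v₂ − v₂ᵗ| ≈ 452.9 m/s = 452.9 m/s.
(c) ΔV_total = ΔV₁ + ΔV₂ ≈ 1250 m/s = 1.25 km/s.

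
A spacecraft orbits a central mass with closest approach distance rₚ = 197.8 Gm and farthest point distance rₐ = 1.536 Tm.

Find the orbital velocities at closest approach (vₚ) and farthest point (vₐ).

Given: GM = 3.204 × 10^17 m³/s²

Convert to SI: rₚ = 197.8 Gm = 1.978e+11 m; rₐ = 1.536 Tm = 1.536e+12 m.
Use the vis-viva equation v² = GM(2/r − 1/a) with a = (rₚ + rₐ)/2 = (1.978e+11 + 1.536e+12)/2 = 8.669e+11 m.
vₚ = √(GM · (2/rₚ − 1/a)) = √(3.204e+17 · (2/1.978e+11 − 1/8.669e+11)) m/s ≈ 1694 m/s = 1.694 km/s.
vₐ = √(GM · (2/rₐ − 1/a)) = √(3.204e+17 · (2/1.536e+12 − 1/8.669e+11)) m/s ≈ 218.2 m/s = 218.2 m/s.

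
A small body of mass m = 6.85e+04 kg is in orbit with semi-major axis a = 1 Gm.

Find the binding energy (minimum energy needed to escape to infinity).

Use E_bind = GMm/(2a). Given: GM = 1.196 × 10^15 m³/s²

Convert to SI: a = 1 Gm = 1e+09 m.
Total orbital energy is E = −GMm/(2a); binding energy is E_bind = −E = GMm/(2a).
E_bind = 1.196e+15 · 6.85e+04 / (2 · 1e+09) J ≈ 4.096e+10 J = 40.96 GJ.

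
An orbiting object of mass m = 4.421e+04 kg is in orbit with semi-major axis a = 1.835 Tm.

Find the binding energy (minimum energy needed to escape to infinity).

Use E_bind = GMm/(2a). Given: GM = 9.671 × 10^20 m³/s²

Convert to SI: a = 1.835 Tm = 1.835e+12 m.
Total orbital energy is E = −GMm/(2a); binding energy is E_bind = −E = GMm/(2a).
E_bind = 9.671e+20 · 4.421e+04 / (2 · 1.835e+12) J ≈ 1.165e+13 J = 11.65 TJ.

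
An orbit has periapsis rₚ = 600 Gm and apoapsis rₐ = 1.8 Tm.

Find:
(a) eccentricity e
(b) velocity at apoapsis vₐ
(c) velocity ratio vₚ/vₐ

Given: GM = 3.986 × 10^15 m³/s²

Convert to SI: rₚ = 600 Gm = 6e+11 m; rₐ = 1.8 Tm = 1.8e+12 m.
(a) e = (rₐ − rₚ)/(rₐ + rₚ) = (1.8e+12 − 6e+11)/(1.8e+12 + 6e+11) ≈ 0.5
(b) With a = (rₚ + rₐ)/2 = 1.2e+12 m, vₐ = √(GM (2/rₐ − 1/a)) = √(3.986e+15 · (2/1.8e+12 − 1/1.2e+12)) m/s ≈ 33.27 m/s
(c) Conservation of angular momentum (rₚvₚ = rₐvₐ) gives vₚ/vₐ = rₐ/rₚ = 1.8e+12/6e+11 ≈ 3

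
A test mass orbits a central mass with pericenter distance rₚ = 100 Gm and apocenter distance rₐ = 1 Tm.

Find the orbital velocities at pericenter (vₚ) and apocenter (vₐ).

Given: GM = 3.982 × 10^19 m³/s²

Convert to SI: rₚ = 100 Gm = 1e+11 m; rₐ = 1 Tm = 1e+12 m.
Use the vis-viva equation v² = GM(2/r − 1/a) with a = (rₚ + rₐ)/2 = (1e+11 + 1e+12)/2 = 5.5e+11 m.
vₚ = √(GM · (2/rₚ − 1/a)) = √(3.982e+19 · (2/1e+11 − 1/5.5e+11)) m/s ≈ 2.691e+04 m/s = 26.91 km/s.
vₐ = √(GM · (2/rₐ − 1/a)) = √(3.982e+19 · (2/1e+12 − 1/5.5e+11)) m/s ≈ 2691 m/s = 2.691 km/s.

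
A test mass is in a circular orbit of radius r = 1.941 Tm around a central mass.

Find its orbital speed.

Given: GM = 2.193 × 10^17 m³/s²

Convert to SI: r = 1.941 Tm = 1.941e+12 m.
For a circular orbit, gravity supplies the centripetal force, so v = √(GM / r).
v = √(2.193e+17 / 1.941e+12) m/s ≈ 336.1 m/s = 336.1 m/s.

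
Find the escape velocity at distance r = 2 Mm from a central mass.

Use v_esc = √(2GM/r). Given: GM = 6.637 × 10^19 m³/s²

Convert to SI: r = 2 Mm = 2e+06 m.
Escape velocity comes from setting total energy to zero: ½v² − GM/r = 0 ⇒ v_esc = √(2GM / r).
v_esc = √(2 · 6.637e+19 / 2e+06) m/s ≈ 8.147e+06 m/s = 8147 km/s.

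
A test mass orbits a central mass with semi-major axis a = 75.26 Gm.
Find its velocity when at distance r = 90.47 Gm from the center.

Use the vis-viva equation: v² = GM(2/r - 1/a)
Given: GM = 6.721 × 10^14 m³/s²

Convert to SI: a = 75.26 Gm = 7.526e+10 m; r = 90.47 Gm = 9.047e+10 m.
Vis-viva: v = √(GM · (2/r − 1/a)).
2/r − 1/a = 2/9.047e+10 − 1/7.526e+10 = 8.8195e-12 m⁻¹.
v = √(6.721e+14 · 8.8195e-12) m/s ≈ 76.99 m/s = 76.99 m/s.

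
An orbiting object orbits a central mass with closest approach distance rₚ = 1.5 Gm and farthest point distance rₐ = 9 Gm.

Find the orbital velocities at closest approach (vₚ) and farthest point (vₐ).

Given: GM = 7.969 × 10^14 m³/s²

Convert to SI: rₚ = 1.5 Gm = 1.5e+09 m; rₐ = 9 Gm = 9e+09 m.
Use the vis-viva equation v² = GM(2/r − 1/a) with a = (rₚ + rₐ)/2 = (1.5e+09 + 9e+09)/2 = 5.25e+09 m.
vₚ = √(GM · (2/rₚ − 1/a)) = √(7.969e+14 · (2/1.5e+09 − 1/5.25e+09)) m/s ≈ 954.3 m/s = 954.3 m/s.
vₐ = √(GM · (2/rₐ − 1/a)) = √(7.969e+14 · (2/9e+09 − 1/5.25e+09)) m/s ≈ 159.1 m/s = 159.1 m/s.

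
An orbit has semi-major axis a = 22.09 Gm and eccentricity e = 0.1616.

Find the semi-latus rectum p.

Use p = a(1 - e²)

Convert to SI: a = 22.09 Gm = 2.209e+10 m.
p = a (1 − e²).
p = 2.209e+10 · (1 − (0.1616)²) = 2.209e+10 · 0.973885 ≈ 2.151e+10 m = 21.51 Gm.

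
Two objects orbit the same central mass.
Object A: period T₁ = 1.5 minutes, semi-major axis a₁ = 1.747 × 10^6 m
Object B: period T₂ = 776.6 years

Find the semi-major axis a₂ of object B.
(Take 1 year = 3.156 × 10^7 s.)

Convert to SI: T₁ = 1.5 minutes = 90 s; T₂ = 776.6 years = 2.45095e+10 s.
Kepler's third law: (T₁/T₂)² = (a₁/a₂)³ ⇒ a₂ = a₁ · (T₂/T₁)^(2/3).
T₂/T₁ = 2.45095e+10 / 90 = 2.72328e+08.
a₂ = 1.747e+06 · (2.72328e+08)^(2/3) m ≈ 7.34e+11 m = 7.34 × 10^11 m.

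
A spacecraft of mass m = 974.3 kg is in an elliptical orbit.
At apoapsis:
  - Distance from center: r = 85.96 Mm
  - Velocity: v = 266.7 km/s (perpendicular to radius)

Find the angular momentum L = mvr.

Convert to SI: r = 85.96 Mm = 8.596e+07 m; v = 266.7 km/s = 266700 m/s.
Since v is perpendicular to r, L = m · v · r.
L = 974.3 · 266700 · 8.596e+07 kg·m²/s ≈ 2.234e+16 kg·m²/s.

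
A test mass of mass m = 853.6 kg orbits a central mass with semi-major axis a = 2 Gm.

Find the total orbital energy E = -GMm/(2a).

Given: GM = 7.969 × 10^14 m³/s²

Convert to SI: a = 2 Gm = 2e+09 m.
E = −GMm / (2a).
E = −7.969e+14 · 853.6 / (2 · 2e+09) J ≈ -1.701e+08 J = -170.1 MJ.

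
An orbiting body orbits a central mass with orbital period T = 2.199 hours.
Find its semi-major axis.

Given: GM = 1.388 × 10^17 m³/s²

Convert to SI: T = 2.199 hours = 7916.4 s.
Invert Kepler's third law: a = (GM · T² / (4π²))^(1/3).
Substituting T = 7916.4 s and GM = 1.388e+17 m³/s²:
a = (1.388e+17 · (7916.4)² / (4π²))^(1/3) m
a ≈ 6.04e+07 m = 60.4 Mm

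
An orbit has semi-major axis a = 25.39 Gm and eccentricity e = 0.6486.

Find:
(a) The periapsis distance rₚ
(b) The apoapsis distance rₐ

Convert to SI: a = 25.39 Gm = 2.539e+10 m.
(a) rₚ = a(1 − e) = 2.539e+10 · (1 − 0.6486) = 2.539e+10 · 0.3514 ≈ 8.922e+09 m = 8.922 Gm.
(b) rₐ = a(1 + e) = 2.539e+10 · (1 + 0.6486) = 2.539e+10 · 1.6486 ≈ 4.186e+10 m = 41.86 Gm.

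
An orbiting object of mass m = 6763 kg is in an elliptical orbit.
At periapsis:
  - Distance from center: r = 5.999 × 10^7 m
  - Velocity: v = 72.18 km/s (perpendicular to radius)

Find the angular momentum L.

Convert to SI: v = 72.18 km/s = 72180 m/s.
Since v is perpendicular to r, L = m · v · r.
L = 6763 · 72180 · 5.999e+07 kg·m²/s ≈ 2.928e+16 kg·m²/s.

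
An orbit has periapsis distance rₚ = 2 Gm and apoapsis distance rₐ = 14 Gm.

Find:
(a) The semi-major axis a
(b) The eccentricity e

Convert to SI: rₚ = 2 Gm = 2e+09 m; rₐ = 14 Gm = 1.4e+10 m.
(a) a = (rₚ + rₐ) / 2 = (2e+09 + 1.4e+10) / 2 ≈ 8e+09 m = 8 Gm.
(b) e = (rₐ − rₚ) / (rₐ + rₚ) = (1.4e+10 − 2e+09) / (1.4e+10 + 2e+09) ≈ 0.75.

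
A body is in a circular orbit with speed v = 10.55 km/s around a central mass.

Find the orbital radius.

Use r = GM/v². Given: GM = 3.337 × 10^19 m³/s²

Convert to SI: v = 10.55 km/s = 10550 m/s.
For a circular orbit, v² = GM / r, so r = GM / v².
r = 3.337e+19 / (10550)² m ≈ 2.998e+11 m = 299.8 Gm.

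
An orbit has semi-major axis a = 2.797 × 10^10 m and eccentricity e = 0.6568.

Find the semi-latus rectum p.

p = a (1 − e²).
p = 2.797e+10 · (1 − (0.6568)²) = 2.797e+10 · 0.568614 ≈ 1.59e+10 m = 1.59 × 10^10 m.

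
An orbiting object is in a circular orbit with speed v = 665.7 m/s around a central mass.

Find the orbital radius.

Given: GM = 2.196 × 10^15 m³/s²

For a circular orbit, v² = GM / r, so r = GM / v².
r = 2.196e+15 / (665.7)² m ≈ 4.955e+09 m = 4.955 Gm.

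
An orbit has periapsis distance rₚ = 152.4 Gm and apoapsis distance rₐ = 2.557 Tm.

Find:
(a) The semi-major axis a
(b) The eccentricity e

Convert to SI: rₚ = 152.4 Gm = 1.524e+11 m; rₐ = 2.557 Tm = 2.557e+12 m.
(a) a = (rₚ + rₐ) / 2 = (1.524e+11 + 2.557e+12) / 2 ≈ 1.355e+12 m = 1.355 Tm.
(b) e = (rₐ − rₚ) / (rₐ + rₚ) = (2.557e+12 − 1.524e+11) / (2.557e+12 + 1.524e+11) ≈ 0.8875.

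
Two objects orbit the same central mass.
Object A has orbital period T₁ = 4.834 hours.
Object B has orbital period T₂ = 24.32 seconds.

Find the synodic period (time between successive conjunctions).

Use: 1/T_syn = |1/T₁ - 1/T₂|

Convert to SI: T₁ = 4.834 hours = 17402.4 s.
T_syn = |T₁ · T₂ / (T₁ − T₂)|.
T_syn = |17402.4 · 24.32 / (17402.4 − 24.32)| s ≈ 24.35 s = 24.35 seconds.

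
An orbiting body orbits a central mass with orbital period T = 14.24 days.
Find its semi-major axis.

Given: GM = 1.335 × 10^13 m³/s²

Convert to SI: T = 14.24 days = 1.23034e+06 s.
Invert Kepler's third law: a = (GM · T² / (4π²))^(1/3).
Substituting T = 1.23034e+06 s and GM = 1.335e+13 m³/s²:
a = (1.335e+13 · (1.23034e+06)² / (4π²))^(1/3) m
a ≈ 7.999e+07 m = 79.99 Mm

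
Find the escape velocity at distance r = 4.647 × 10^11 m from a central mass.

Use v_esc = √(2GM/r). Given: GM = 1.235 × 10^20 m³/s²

Escape velocity comes from setting total energy to zero: ½v² − GM/r = 0 ⇒ v_esc = √(2GM / r).
v_esc = √(2 · 1.235e+20 / 4.647e+11) m/s ≈ 2.305e+04 m/s = 23.05 km/s.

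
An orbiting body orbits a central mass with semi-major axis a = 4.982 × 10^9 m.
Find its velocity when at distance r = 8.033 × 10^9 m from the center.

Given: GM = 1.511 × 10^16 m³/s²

Vis-viva: v = √(GM · (2/r − 1/a)).
2/r − 1/a = 2/8.033e+09 − 1/4.982e+09 = 4.82504e-11 m⁻¹.
v = √(1.511e+16 · 4.82504e-11) m/s ≈ 853.9 m/s = 853.9 m/s.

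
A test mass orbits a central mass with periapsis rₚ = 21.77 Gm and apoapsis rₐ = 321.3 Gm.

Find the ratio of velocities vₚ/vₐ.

Convert to SI: rₚ = 21.77 Gm = 2.177e+10 m; rₐ = 321.3 Gm = 3.213e+11 m.
Conservation of angular momentum gives rₚvₚ = rₐvₐ, so vₚ/vₐ = rₐ/rₚ.
vₚ/vₐ = 3.213e+11 / 2.177e+10 ≈ 14.76.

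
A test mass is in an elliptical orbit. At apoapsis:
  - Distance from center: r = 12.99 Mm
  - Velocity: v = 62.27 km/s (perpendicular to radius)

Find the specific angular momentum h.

Convert to SI: r = 12.99 Mm = 1.299e+07 m; v = 62.27 km/s = 62270 m/s.
With v perpendicular to r, h = r · v.
h = 1.299e+07 · 62270 m²/s ≈ 8.089e+11 m²/s.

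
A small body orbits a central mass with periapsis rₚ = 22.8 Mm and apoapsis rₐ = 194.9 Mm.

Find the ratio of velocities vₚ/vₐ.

Convert to SI: rₚ = 22.8 Mm = 2.28e+07 m; rₐ = 194.9 Mm = 1.949e+08 m.
Conservation of angular momentum gives rₚvₚ = rₐvₐ, so vₚ/vₐ = rₐ/rₚ.
vₚ/vₐ = 1.949e+08 / 2.28e+07 ≈ 8.548.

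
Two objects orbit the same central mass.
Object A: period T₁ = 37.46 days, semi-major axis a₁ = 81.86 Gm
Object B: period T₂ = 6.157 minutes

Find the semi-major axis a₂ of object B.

Convert to SI: T₁ = 37.46 days = 3.23654e+06 s; a₁ = 81.86 Gm = 8.186e+10 m; T₂ = 6.157 minutes = 369.42 s.
Kepler's third law: (T₁/T₂)² = (a₁/a₂)³ ⇒ a₂ = a₁ · (T₂/T₁)^(2/3).
T₂/T₁ = 369.42 / 3.23654e+06 = 0.00011414.
a₂ = 8.186e+10 · (0.00011414)^(2/3) m ≈ 1.926e+08 m = 192.6 Mm.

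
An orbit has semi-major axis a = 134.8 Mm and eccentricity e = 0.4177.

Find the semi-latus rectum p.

Convert to SI: a = 134.8 Mm = 1.348e+08 m.
p = a (1 − e²).
p = 1.348e+08 · (1 − (0.4177)²) = 1.348e+08 · 0.825527 ≈ 1.113e+08 m = 111.3 Mm.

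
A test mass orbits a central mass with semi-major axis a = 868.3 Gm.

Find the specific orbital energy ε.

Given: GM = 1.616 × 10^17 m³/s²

Convert to SI: a = 868.3 Gm = 8.683e+11 m.
ε = −GM / (2a).
ε = −1.616e+17 / (2 · 8.683e+11) J/kg ≈ -9.306e+04 J/kg = -93.06 kJ/kg.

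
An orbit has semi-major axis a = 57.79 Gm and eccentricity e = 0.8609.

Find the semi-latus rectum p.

Convert to SI: a = 57.79 Gm = 5.779e+10 m.
p = a (1 − e²).
p = 5.779e+10 · (1 − (0.8609)²) = 5.779e+10 · 0.258851 ≈ 1.496e+10 m = 14.96 Gm.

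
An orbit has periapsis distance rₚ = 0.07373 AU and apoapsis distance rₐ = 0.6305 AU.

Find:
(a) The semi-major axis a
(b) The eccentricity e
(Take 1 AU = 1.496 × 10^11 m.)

Convert to SI: rₚ = 0.07373 AU = 1.103e+10 m; rₐ = 0.6305 AU = 9.43228e+10 m.
(a) a = (rₚ + rₐ) / 2 = (1.103e+10 + 9.43228e+10) / 2 ≈ 5.268e+10 m = 0.3521 AU.
(b) e = (rₐ − rₚ) / (rₐ + rₚ) = (9.43228e+10 − 1.103e+10) / (9.43228e+10 + 1.103e+10) ≈ 0.7906.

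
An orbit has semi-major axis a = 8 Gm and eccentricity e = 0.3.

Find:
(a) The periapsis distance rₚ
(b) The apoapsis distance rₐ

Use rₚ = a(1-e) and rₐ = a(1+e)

Convert to SI: a = 8 Gm = 8e+09 m.
(a) rₚ = a(1 − e) = 8e+09 · (1 − 0.3) = 8e+09 · 0.7 ≈ 5.6e+09 m = 5.6 Gm.
(b) rₐ = a(1 + e) = 8e+09 · (1 + 0.3) = 8e+09 · 1.3 ≈ 1.04e+10 m = 10.4 Gm.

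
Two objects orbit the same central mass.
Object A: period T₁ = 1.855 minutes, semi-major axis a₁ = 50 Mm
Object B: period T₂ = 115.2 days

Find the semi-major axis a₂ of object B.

Convert to SI: T₁ = 1.855 minutes = 111.3 s; a₁ = 50 Mm = 5e+07 m; T₂ = 115.2 days = 9.95328e+06 s.
Kepler's third law: (T₁/T₂)² = (a₁/a₂)³ ⇒ a₂ = a₁ · (T₂/T₁)^(2/3).
T₂/T₁ = 9.95328e+06 / 111.3 = 89427.5.
a₂ = 5e+07 · (89427.5)^(2/3) m ≈ 9.999e+10 m = 99.99 Gm.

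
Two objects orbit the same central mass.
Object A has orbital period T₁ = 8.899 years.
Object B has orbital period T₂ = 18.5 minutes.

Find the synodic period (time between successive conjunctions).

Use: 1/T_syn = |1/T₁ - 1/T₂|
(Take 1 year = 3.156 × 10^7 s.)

Convert to SI: T₁ = 8.899 years = 2.80852e+08 s; T₂ = 18.5 minutes = 1110 s.
T_syn = |T₁ · T₂ / (T₁ − T₂)|.
T_syn = |2.80852e+08 · 1110 / (2.80852e+08 − 1110)| s ≈ 1110 s = 18.5 minutes.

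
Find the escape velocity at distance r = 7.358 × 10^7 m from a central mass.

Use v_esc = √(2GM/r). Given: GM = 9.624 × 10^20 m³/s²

Escape velocity comes from setting total energy to zero: ½v² − GM/r = 0 ⇒ v_esc = √(2GM / r).
v_esc = √(2 · 9.624e+20 / 7.358e+07) m/s ≈ 5.115e+06 m/s = 5115 km/s.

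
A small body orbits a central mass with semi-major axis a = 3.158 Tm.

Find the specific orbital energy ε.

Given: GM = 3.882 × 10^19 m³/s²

Convert to SI: a = 3.158 Tm = 3.158e+12 m.
ε = −GM / (2a).
ε = −3.882e+19 / (2 · 3.158e+12) J/kg ≈ -6.146e+06 J/kg = -6.146 MJ/kg.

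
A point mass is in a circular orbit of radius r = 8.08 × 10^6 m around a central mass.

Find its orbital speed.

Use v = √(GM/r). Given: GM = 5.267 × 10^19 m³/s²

For a circular orbit, gravity supplies the centripetal force, so v = √(GM / r).
v = √(5.267e+19 / 8.08e+06) m/s ≈ 2.553e+06 m/s = 2553 km/s.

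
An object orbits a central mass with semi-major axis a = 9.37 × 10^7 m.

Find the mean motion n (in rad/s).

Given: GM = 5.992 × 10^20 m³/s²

n = √(GM / a³).
n = √(5.992e+20 / (9.37e+07)³) rad/s ≈ 0.02699 rad/s.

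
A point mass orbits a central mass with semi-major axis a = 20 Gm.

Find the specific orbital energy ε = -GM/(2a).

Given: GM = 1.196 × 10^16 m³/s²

Convert to SI: a = 20 Gm = 2e+10 m.
ε = −GM / (2a).
ε = −1.196e+16 / (2 · 2e+10) J/kg ≈ -2.99e+05 J/kg = -299 kJ/kg.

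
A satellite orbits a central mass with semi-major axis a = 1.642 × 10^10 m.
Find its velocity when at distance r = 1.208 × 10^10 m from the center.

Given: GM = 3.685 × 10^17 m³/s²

Vis-viva: v = √(GM · (2/r − 1/a)).
2/r − 1/a = 2/1.208e+10 − 1/1.642e+10 = 1.04662e-10 m⁻¹.
v = √(3.685e+17 · 1.04662e-10) m/s ≈ 6210 m/s = 6.21 km/s.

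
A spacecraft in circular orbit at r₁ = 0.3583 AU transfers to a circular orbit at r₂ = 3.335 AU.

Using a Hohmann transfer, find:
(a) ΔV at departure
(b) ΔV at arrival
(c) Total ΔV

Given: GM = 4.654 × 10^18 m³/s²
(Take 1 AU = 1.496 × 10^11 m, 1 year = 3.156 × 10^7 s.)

Convert to SI: r₁ = 0.3583 AU = 5.36017e+10 m; r₂ = 3.335 AU = 4.98916e+11 m.
Transfer semi-major axis: a_t = (r₁ + r₂)/2 = (5.36017e+10 + 4.98916e+11)/2 = 2.76259e+11 m.
Circular speeds: v₁ = √(GM/r₁) = 9318.03 m/s, v₂ = √(GM/r₂) = 3054.21 m/s.
Transfer speeds (vis-viva v² = GM(2/r − 1/a_t)): v₁ᵗ = 12522.2 m/s, v₂ᵗ = 1345.34 m/s.
(a) ΔV₁ = |v₁ᵗ − v₁| ≈ 3204 m/s = 0.676 AU/year.
(b) ΔV₂ = |v₂ − v₂ᵗ| ≈ 1709 m/s = 0.3605 AU/year.
(c) ΔV_total = ΔV₁ + ΔV₂ ≈ 4913 m/s = 1.036 AU/year.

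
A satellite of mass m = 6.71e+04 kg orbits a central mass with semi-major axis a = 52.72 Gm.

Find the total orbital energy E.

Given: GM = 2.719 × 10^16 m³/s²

Convert to SI: a = 52.72 Gm = 5.272e+10 m.
E = −GMm / (2a).
E = −2.719e+16 · 6.71e+04 / (2 · 5.272e+10) J ≈ -1.73e+10 J = -17.3 GJ.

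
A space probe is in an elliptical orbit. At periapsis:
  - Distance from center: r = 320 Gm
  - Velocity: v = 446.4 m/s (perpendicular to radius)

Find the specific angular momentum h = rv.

Convert to SI: r = 320 Gm = 3.2e+11 m.
With v perpendicular to r, h = r · v.
h = 3.2e+11 · 446.4 m²/s ≈ 1.428e+14 m²/s.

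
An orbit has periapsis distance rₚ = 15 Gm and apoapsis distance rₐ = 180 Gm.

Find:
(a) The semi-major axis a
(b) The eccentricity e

Convert to SI: rₚ = 15 Gm = 1.5e+10 m; rₐ = 180 Gm = 1.8e+11 m.
(a) a = (rₚ + rₐ) / 2 = (1.5e+10 + 1.8e+11) / 2 ≈ 9.75e+10 m = 97.5 Gm.
(b) e = (rₐ − rₚ) / (rₐ + rₚ) = (1.8e+11 − 1.5e+10) / (1.8e+11 + 1.5e+10) ≈ 0.8462.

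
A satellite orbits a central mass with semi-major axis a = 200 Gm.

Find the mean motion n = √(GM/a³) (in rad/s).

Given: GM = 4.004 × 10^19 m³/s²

Convert to SI: a = 200 Gm = 2e+11 m.
n = √(GM / a³).
n = √(4.004e+19 / (2e+11)³) rad/s ≈ 7.075e-08 rad/s.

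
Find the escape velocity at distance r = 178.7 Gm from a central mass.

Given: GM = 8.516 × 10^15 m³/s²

Convert to SI: r = 178.7 Gm = 1.787e+11 m.
Escape velocity comes from setting total energy to zero: ½v² − GM/r = 0 ⇒ v_esc = √(2GM / r).
v_esc = √(2 · 8.516e+15 / 1.787e+11) m/s ≈ 308.7 m/s = 308.7 m/s.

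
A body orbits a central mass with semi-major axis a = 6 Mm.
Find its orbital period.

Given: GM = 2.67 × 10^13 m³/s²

Convert to SI: a = 6 Mm = 6e+06 m.
Kepler's third law: T = 2π √(a³ / GM).
Substituting a = 6e+06 m and GM = 2.67e+13 m³/s²:
T = 2π √((6e+06)³ / 2.67e+13) s
T ≈ 1.787e+04 s = 4.964 hours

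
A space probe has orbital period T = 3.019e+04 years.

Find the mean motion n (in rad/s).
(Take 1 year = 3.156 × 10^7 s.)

Convert to SI: T = 3.019e+04 years = 9.52796e+11 s.
n = 2π / T.
n = 2π / 9.52796e+11 s ≈ 6.594e-12 rad/s.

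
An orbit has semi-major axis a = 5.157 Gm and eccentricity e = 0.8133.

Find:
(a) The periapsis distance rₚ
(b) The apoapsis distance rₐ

Convert to SI: a = 5.157 Gm = 5.157e+09 m.
(a) rₚ = a(1 − e) = 5.157e+09 · (1 − 0.8133) = 5.157e+09 · 0.1867 ≈ 9.628e+08 m = 962.8 Mm.
(b) rₐ = a(1 + e) = 5.157e+09 · (1 + 0.8133) = 5.157e+09 · 1.8133 ≈ 9.351e+09 m = 9.351 Gm.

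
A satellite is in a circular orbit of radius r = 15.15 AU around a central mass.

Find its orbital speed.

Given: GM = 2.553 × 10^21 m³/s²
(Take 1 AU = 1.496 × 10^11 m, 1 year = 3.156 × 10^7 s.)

Convert to SI: r = 15.15 AU = 2.26644e+12 m.
For a circular orbit, gravity supplies the centripetal force, so v = √(GM / r).
v = √(2.553e+21 / 2.26644e+12) m/s ≈ 3.356e+04 m/s = 7.08 AU/year.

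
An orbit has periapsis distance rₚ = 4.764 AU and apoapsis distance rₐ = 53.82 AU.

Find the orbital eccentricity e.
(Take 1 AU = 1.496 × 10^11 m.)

Convert to SI: rₚ = 4.764 AU = 7.12694e+11 m; rₐ = 53.82 AU = 8.05147e+12 m.
e = (rₐ − rₚ) / (rₐ + rₚ).
e = (8.05147e+12 − 7.12694e+11) / (8.05147e+12 + 7.12694e+11) = 7.33878e+12 / 8.76417e+12 ≈ 0.8374.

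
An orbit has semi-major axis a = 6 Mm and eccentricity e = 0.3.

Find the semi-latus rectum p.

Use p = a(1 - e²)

Convert to SI: a = 6 Mm = 6e+06 m.
p = a (1 − e²).
p = 6e+06 · (1 − (0.3)²) = 6e+06 · 0.91 ≈ 5.46e+06 m = 5.46 Mm.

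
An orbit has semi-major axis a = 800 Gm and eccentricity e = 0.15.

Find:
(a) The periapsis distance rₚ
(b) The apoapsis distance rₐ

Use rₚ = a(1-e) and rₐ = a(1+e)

Convert to SI: a = 800 Gm = 8e+11 m.
(a) rₚ = a(1 − e) = 8e+11 · (1 − 0.15) = 8e+11 · 0.85 ≈ 6.8e+11 m = 680 Gm.
(b) rₐ = a(1 + e) = 8e+11 · (1 + 0.15) = 8e+11 · 1.15 ≈ 9.2e+11 m = 920 Gm.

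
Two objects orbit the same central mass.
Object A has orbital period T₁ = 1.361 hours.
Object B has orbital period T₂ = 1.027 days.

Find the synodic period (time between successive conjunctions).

Convert to SI: T₁ = 1.361 hours = 4899.6 s; T₂ = 1.027 days = 88732.8 s.
T_syn = |T₁ · T₂ / (T₁ − T₂)|.
T_syn = |4899.6 · 88732.8 / (4899.6 − 88732.8)| s ≈ 5186 s = 1.441 hours.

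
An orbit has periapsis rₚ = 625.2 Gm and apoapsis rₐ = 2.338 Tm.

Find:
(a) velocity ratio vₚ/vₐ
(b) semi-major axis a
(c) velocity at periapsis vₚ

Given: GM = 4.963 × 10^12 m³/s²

Convert to SI: rₚ = 625.2 Gm = 6.252e+11 m; rₐ = 2.338 Tm = 2.338e+12 m.
(a) Conservation of angular momentum (rₚvₚ = rₐvₐ) gives vₚ/vₐ = rₐ/rₚ = 2.338e+12/6.252e+11 ≈ 3.74
(b) a = (rₚ + rₐ)/2 = (6.252e+11 + 2.338e+12)/2 ≈ 1.482e+12 m
(c) With a = (rₚ + rₐ)/2 = 1.4816e+12 m, vₚ = √(GM (2/rₚ − 1/a)) = √(4.963e+12 · (2/6.252e+11 − 1/1.4816e+12)) m/s ≈ 3.539 m/s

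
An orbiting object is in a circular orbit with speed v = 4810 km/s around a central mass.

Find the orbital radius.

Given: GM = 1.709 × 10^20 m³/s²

Convert to SI: v = 4810 km/s = 4.81e+06 m/s.
For a circular orbit, v² = GM / r, so r = GM / v².
r = 1.709e+20 / (4.81e+06)² m ≈ 7.387e+06 m = 7.387 × 10^6 m.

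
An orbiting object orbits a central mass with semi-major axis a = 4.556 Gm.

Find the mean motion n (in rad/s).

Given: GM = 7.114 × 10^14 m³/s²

Convert to SI: a = 4.556 Gm = 4.556e+09 m.
n = √(GM / a³).
n = √(7.114e+14 / (4.556e+09)³) rad/s ≈ 8.673e-08 rad/s.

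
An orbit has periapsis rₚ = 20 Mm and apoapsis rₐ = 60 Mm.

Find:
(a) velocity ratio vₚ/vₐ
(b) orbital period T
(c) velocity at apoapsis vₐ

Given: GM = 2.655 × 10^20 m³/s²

Convert to SI: rₚ = 20 Mm = 2e+07 m; rₐ = 60 Mm = 6e+07 m.
(a) Conservation of angular momentum (rₚvₚ = rₐvₐ) gives vₚ/vₐ = rₐ/rₚ = 6e+07/2e+07 ≈ 3
(b) With a = (rₚ + rₐ)/2 = 4e+07 m, T = 2π √(a³/GM) = 2π √((4e+07)³/2.655e+20) s ≈ 97.55 s
(c) With a = (rₚ + rₐ)/2 = 4e+07 m, vₐ = √(GM (2/rₐ − 1/a)) = √(2.655e+20 · (2/6e+07 − 1/4e+07)) m/s ≈ 1.487e+06 m/s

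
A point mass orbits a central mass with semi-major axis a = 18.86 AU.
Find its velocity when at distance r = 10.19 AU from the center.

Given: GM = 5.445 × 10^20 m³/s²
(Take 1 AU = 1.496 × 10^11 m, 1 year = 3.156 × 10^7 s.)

Convert to SI: a = 18.86 AU = 2.82146e+12 m; r = 10.19 AU = 1.52442e+12 m.
Vis-viva: v = √(GM · (2/r − 1/a)).
2/r − 1/a = 2/1.52442e+12 − 1/2.82146e+12 = 9.57544e-13 m⁻¹.
v = √(5.445e+20 · 9.57544e-13) m/s ≈ 2.283e+04 m/s = 4.817 AU/year.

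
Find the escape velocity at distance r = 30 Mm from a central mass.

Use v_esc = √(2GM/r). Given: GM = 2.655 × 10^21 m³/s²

Convert to SI: r = 30 Mm = 3e+07 m.
Escape velocity comes from setting total energy to zero: ½v² − GM/r = 0 ⇒ v_esc = √(2GM / r).
v_esc = √(2 · 2.655e+21 / 3e+07) m/s ≈ 1.33e+07 m/s = 1.33e+04 km/s.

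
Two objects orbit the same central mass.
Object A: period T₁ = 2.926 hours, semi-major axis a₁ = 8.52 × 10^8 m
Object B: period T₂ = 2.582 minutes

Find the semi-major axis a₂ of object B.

Convert to SI: T₁ = 2.926 hours = 10533.6 s; T₂ = 2.582 minutes = 154.92 s.
Kepler's third law: (T₁/T₂)² = (a₁/a₂)³ ⇒ a₂ = a₁ · (T₂/T₁)^(2/3).
T₂/T₁ = 154.92 / 10533.6 = 0.0147072.
a₂ = 8.52e+08 · (0.0147072)^(2/3) m ≈ 5.114e+07 m = 5.114 × 10^7 m.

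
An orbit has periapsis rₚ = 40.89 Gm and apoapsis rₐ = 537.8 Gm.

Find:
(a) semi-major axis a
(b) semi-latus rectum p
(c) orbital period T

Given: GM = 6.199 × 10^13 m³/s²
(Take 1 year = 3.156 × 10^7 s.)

Convert to SI: rₚ = 40.89 Gm = 4.089e+10 m; rₐ = 537.8 Gm = 5.378e+11 m.
(a) a = (rₚ + rₐ)/2 = (4.089e+10 + 5.378e+11)/2 ≈ 2.893e+11 m
(b) From a = (rₚ + rₐ)/2 = 2.89345e+11 m and e = (rₐ − rₚ)/(rₐ + rₚ) = 0.858681, p = a(1 − e²) = 2.89345e+11 · (1 − (0.858681)²) ≈ 7.6e+10 m
(c) With a = (rₚ + rₐ)/2 = 2.89345e+11 m, T = 2π √(a³/GM) = 2π √((2.89345e+11)³/6.199e+13) s ≈ 1.242e+11 s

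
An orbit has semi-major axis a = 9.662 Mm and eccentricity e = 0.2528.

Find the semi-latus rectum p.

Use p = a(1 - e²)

Convert to SI: a = 9.662 Mm = 9.662e+06 m.
p = a (1 − e²).
p = 9.662e+06 · (1 − (0.2528)²) = 9.662e+06 · 0.936092 ≈ 9.045e+06 m = 9.045 Mm.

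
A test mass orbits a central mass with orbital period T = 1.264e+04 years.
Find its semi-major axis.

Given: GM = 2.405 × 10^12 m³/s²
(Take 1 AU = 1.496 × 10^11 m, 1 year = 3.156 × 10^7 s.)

Convert to SI: T = 1.264e+04 years = 3.98918e+11 s.
Invert Kepler's third law: a = (GM · T² / (4π²))^(1/3).
Substituting T = 3.98918e+11 s and GM = 2.405e+12 m³/s²:
a = (2.405e+12 · (3.98918e+11)² / (4π²))^(1/3) m
a ≈ 2.132e+11 m = 1.425 AU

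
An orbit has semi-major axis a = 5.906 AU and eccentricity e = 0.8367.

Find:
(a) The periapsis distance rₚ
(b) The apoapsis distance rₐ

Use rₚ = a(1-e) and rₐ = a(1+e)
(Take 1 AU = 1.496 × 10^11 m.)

Convert to SI: a = 5.906 AU = 8.83538e+11 m.
(a) rₚ = a(1 − e) = 8.83538e+11 · (1 − 0.8367) = 8.83538e+11 · 0.1633 ≈ 1.443e+11 m = 0.9644 AU.
(b) rₐ = a(1 + e) = 8.83538e+11 · (1 + 0.8367) = 8.83538e+11 · 1.8367 ≈ 1.623e+12 m = 10.85 AU.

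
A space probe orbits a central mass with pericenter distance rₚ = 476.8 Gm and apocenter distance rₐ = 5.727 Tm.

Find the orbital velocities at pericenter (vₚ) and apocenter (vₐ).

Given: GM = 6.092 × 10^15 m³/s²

Convert to SI: rₚ = 476.8 Gm = 4.768e+11 m; rₐ = 5.727 Tm = 5.727e+12 m.
Use the vis-viva equation v² = GM(2/r − 1/a) with a = (rₚ + rₐ)/2 = (4.768e+11 + 5.727e+12)/2 = 3.1019e+12 m.
vₚ = √(GM · (2/rₚ − 1/a)) = √(6.092e+15 · (2/4.768e+11 − 1/3.1019e+12)) m/s ≈ 153.6 m/s = 153.6 m/s.
vₐ = √(GM · (2/rₐ − 1/a)) = √(6.092e+15 · (2/5.727e+12 − 1/3.1019e+12)) m/s ≈ 12.79 m/s = 12.79 m/s.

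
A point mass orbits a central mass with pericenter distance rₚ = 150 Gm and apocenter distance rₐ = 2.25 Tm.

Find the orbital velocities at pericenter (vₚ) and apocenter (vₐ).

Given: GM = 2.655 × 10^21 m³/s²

Convert to SI: rₚ = 150 Gm = 1.5e+11 m; rₐ = 2.25 Tm = 2.25e+12 m.
Use the vis-viva equation v² = GM(2/r − 1/a) with a = (rₚ + rₐ)/2 = (1.5e+11 + 2.25e+12)/2 = 1.2e+12 m.
vₚ = √(GM · (2/rₚ − 1/a)) = √(2.655e+21 · (2/1.5e+11 − 1/1.2e+12)) m/s ≈ 1.822e+05 m/s = 182.2 km/s.
vₐ = √(GM · (2/rₐ − 1/a)) = √(2.655e+21 · (2/2.25e+12 − 1/1.2e+12)) m/s ≈ 1.214e+04 m/s = 12.14 km/s.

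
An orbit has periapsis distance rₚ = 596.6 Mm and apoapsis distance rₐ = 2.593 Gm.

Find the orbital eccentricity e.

Convert to SI: rₚ = 596.6 Mm = 5.966e+08 m; rₐ = 2.593 Gm = 2.593e+09 m.
e = (rₐ − rₚ) / (rₐ + rₚ).
e = (2.593e+09 − 5.966e+08) / (2.593e+09 + 5.966e+08) = 1.9964e+09 / 3.1896e+09 ≈ 0.6259.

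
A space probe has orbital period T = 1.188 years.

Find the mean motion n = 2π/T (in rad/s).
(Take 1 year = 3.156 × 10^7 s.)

Convert to SI: T = 1.188 years = 3.74933e+07 s.
n = 2π / T.
n = 2π / 3.74933e+07 s ≈ 1.676e-07 rad/s.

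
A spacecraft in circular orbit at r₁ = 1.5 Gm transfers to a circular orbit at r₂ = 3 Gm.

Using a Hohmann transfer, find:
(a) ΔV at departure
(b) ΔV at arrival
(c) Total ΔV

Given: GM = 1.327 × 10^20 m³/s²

Convert to SI: r₁ = 1.5 Gm = 1.5e+09 m; r₂ = 3 Gm = 3e+09 m.
Transfer semi-major axis: a_t = (r₁ + r₂)/2 = (1.5e+09 + 3e+09)/2 = 2.25e+09 m.
Circular speeds: v₁ = √(GM/r₁) = 297433 m/s, v₂ = √(GM/r₂) = 210317 m/s.
Transfer speeds (vis-viva v² = GM(2/r − 1/a_t)): v₁ᵗ = 343447 m/s, v₂ᵗ = 171723 m/s.
(a) ΔV₁ = |v₁ᵗ − v₁| ≈ 4.601e+04 m/s = 46.01 km/s.
(b) ΔV₂ = |v₂ − v₂ᵗ| ≈ 3.859e+04 m/s = 38.59 km/s.
(c) ΔV_total = ΔV₁ + ΔV₂ ≈ 8.461e+04 m/s = 84.61 km/s.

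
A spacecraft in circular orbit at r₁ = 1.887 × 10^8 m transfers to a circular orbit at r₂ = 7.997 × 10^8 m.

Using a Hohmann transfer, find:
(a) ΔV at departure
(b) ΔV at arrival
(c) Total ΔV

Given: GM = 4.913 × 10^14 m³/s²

Transfer semi-major axis: a_t = (r₁ + r₂)/2 = (1.887e+08 + 7.997e+08)/2 = 4.942e+08 m.
Circular speeds: v₁ = √(GM/r₁) = 1613.57 m/s, v₂ = √(GM/r₂) = 783.808 m/s.
Transfer speeds (vis-viva v² = GM(2/r − 1/a_t)): v₁ᵗ = 2052.58 m/s, v₂ᵗ = 484.333 m/s.
(a) ΔV₁ = |v₁ᵗ − v₁| ≈ 439 m/s = 439 m/s.
(b) ΔV₂ = |v₂ − v₂ᵗ| ≈ 299.5 m/s = 299.5 m/s.
(c) ΔV_total = ΔV₁ + ΔV₂ ≈ 738.5 m/s = 738.5 m/s.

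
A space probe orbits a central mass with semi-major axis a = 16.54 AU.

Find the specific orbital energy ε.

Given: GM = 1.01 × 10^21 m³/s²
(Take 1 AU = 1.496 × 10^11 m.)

Convert to SI: a = 16.54 AU = 2.47438e+12 m.
ε = −GM / (2a).
ε = −1.01e+21 / (2 · 2.47438e+12) J/kg ≈ -2.041e+08 J/kg = -204.1 MJ/kg.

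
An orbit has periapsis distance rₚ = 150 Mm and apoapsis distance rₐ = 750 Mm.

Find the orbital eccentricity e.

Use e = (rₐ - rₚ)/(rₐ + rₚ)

Convert to SI: rₚ = 150 Mm = 1.5e+08 m; rₐ = 750 Mm = 7.5e+08 m.
e = (rₐ − rₚ) / (rₐ + rₚ).
e = (7.5e+08 − 1.5e+08) / (7.5e+08 + 1.5e+08) = 6e+08 / 9e+08 ≈ 0.6667.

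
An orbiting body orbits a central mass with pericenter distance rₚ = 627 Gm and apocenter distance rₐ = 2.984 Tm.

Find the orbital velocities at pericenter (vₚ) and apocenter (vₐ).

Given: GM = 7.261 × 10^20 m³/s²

Convert to SI: rₚ = 627 Gm = 6.27e+11 m; rₐ = 2.984 Tm = 2.984e+12 m.
Use the vis-viva equation v² = GM(2/r − 1/a) with a = (rₚ + rₐ)/2 = (6.27e+11 + 2.984e+12)/2 = 1.8055e+12 m.
vₚ = √(GM · (2/rₚ − 1/a)) = √(7.261e+20 · (2/6.27e+11 − 1/1.8055e+12)) m/s ≈ 4.375e+04 m/s = 43.75 km/s.
vₐ = √(GM · (2/rₐ − 1/a)) = √(7.261e+20 · (2/2.984e+12 − 1/1.8055e+12)) m/s ≈ 9193 m/s = 9.193 km/s.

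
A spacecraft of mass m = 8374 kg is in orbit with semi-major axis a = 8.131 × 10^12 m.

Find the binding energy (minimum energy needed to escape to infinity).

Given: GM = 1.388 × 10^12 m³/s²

Total orbital energy is E = −GMm/(2a); binding energy is E_bind = −E = GMm/(2a).
E_bind = 1.388e+12 · 8374 / (2 · 8.131e+12) J ≈ 714.7 J = 714.7 J.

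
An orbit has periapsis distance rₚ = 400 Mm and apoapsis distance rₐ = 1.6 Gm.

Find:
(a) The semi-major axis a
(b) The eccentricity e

Convert to SI: rₚ = 400 Mm = 4e+08 m; rₐ = 1.6 Gm = 1.6e+09 m.
(a) a = (rₚ + rₐ) / 2 = (4e+08 + 1.6e+09) / 2 ≈ 1e+09 m = 1 Gm.
(b) e = (rₐ − rₚ) / (rₐ + rₚ) = (1.6e+09 − 4e+08) / (1.6e+09 + 4e+08) ≈ 0.6.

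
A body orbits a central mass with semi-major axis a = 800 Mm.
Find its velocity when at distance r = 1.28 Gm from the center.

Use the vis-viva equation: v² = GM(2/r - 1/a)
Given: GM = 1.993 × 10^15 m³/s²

Convert to SI: a = 800 Mm = 8e+08 m; r = 1.28 Gm = 1.28e+09 m.
Vis-viva: v = √(GM · (2/r − 1/a)).
2/r − 1/a = 2/1.28e+09 − 1/8e+08 = 3.125e-10 m⁻¹.
v = √(1.993e+15 · 3.125e-10) m/s ≈ 789.2 m/s = 789.2 m/s.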